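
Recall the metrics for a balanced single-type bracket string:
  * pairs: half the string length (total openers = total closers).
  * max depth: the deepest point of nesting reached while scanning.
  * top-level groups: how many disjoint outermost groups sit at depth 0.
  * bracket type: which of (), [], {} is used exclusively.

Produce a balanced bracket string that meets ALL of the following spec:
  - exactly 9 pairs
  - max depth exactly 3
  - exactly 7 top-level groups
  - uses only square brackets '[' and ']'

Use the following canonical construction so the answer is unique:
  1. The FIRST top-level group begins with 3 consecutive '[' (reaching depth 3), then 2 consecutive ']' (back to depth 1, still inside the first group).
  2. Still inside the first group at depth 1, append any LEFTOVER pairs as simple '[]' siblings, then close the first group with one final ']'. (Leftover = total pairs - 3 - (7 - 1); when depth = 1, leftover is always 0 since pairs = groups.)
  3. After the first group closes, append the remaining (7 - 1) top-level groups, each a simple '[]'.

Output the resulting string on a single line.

Answer: [[[]]][][][][][][]

Derivation:
Spec: pairs=9 depth=3 groups=7
Leftover pairs = 9 - 3 - (7-1) = 0
First group: deep chain of depth 3 + 0 sibling pairs
Remaining 6 groups: simple '[]' each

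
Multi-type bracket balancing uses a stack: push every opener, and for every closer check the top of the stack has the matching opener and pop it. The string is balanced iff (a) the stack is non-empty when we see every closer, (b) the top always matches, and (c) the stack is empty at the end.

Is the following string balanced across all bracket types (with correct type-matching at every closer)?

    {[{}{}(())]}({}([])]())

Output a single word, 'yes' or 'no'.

pos 0: push '{'; stack = {
pos 1: push '['; stack = {[
pos 2: push '{'; stack = {[{
pos 3: '}' matches '{'; pop; stack = {[
pos 4: push '{'; stack = {[{
pos 5: '}' matches '{'; pop; stack = {[
pos 6: push '('; stack = {[(
pos 7: push '('; stack = {[((
pos 8: ')' matches '('; pop; stack = {[(
pos 9: ')' matches '('; pop; stack = {[
pos 10: ']' matches '['; pop; stack = {
pos 11: '}' matches '{'; pop; stack = (empty)
pos 12: push '('; stack = (
pos 13: push '{'; stack = ({
pos 14: '}' matches '{'; pop; stack = (
pos 15: push '('; stack = ((
pos 16: push '['; stack = (([
pos 17: ']' matches '['; pop; stack = ((
pos 18: ')' matches '('; pop; stack = (
pos 19: saw closer ']' but top of stack is '(' (expected ')') → INVALID
Verdict: type mismatch at position 19: ']' closes '(' → no

Answer: no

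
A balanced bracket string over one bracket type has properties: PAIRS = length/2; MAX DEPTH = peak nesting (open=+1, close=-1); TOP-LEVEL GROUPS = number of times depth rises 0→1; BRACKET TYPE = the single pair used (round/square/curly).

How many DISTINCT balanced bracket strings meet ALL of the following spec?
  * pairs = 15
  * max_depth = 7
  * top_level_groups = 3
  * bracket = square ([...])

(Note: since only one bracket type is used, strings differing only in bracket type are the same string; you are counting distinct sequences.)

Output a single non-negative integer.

Answer: 225417

Derivation:
Spec: pairs=15 depth=7 groups=3
Count(depth <= 7) = 1816100
Count(depth <= 6) = 1590683
Count(depth == 7) = 1816100 - 1590683 = 225417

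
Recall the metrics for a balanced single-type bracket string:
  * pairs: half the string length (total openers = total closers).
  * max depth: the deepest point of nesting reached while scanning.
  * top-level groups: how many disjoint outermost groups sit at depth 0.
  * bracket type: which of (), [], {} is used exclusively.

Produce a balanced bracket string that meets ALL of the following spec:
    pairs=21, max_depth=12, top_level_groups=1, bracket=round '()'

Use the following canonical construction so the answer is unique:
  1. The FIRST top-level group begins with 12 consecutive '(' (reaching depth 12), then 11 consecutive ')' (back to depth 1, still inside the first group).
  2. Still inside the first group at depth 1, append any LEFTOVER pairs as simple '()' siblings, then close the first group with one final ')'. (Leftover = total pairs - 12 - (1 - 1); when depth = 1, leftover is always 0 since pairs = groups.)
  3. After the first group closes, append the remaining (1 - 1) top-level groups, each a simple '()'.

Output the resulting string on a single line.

Spec: pairs=21 depth=12 groups=1
Leftover pairs = 21 - 12 - (1-1) = 9
First group: deep chain of depth 12 + 9 sibling pairs
Remaining 0 groups: simple '()' each

Answer: (((((((((((()))))))))))()()()()()()()()())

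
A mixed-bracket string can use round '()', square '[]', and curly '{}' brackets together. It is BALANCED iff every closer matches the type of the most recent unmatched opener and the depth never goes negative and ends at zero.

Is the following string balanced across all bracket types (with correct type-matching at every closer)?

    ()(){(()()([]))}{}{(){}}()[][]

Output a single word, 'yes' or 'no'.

Answer: yes

Derivation:
pos 0: push '('; stack = (
pos 1: ')' matches '('; pop; stack = (empty)
pos 2: push '('; stack = (
pos 3: ')' matches '('; pop; stack = (empty)
pos 4: push '{'; stack = {
pos 5: push '('; stack = {(
pos 6: push '('; stack = {((
pos 7: ')' matches '('; pop; stack = {(
pos 8: push '('; stack = {((
pos 9: ')' matches '('; pop; stack = {(
pos 10: push '('; stack = {((
pos 11: push '['; stack = {(([
pos 12: ']' matches '['; pop; stack = {((
pos 13: ')' matches '('; pop; stack = {(
pos 14: ')' matches '('; pop; stack = {
pos 15: '}' matches '{'; pop; stack = (empty)
pos 16: push '{'; stack = {
pos 17: '}' matches '{'; pop; stack = (empty)
pos 18: push '{'; stack = {
pos 19: push '('; stack = {(
pos 20: ')' matches '('; pop; stack = {
pos 21: push '{'; stack = {{
pos 22: '}' matches '{'; pop; stack = {
pos 23: '}' matches '{'; pop; stack = (empty)
pos 24: push '('; stack = (
pos 25: ')' matches '('; pop; stack = (empty)
pos 26: push '['; stack = [
pos 27: ']' matches '['; pop; stack = (empty)
pos 28: push '['; stack = [
pos 29: ']' matches '['; pop; stack = (empty)
end: stack empty → VALID
Verdict: properly nested → yes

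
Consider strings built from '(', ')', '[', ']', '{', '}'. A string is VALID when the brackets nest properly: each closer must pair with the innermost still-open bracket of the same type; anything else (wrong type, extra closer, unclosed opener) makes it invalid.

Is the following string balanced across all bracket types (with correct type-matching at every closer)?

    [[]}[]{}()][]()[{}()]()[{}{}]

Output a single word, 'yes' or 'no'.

Answer: no

Derivation:
pos 0: push '['; stack = [
pos 1: push '['; stack = [[
pos 2: ']' matches '['; pop; stack = [
pos 3: saw closer '}' but top of stack is '[' (expected ']') → INVALID
Verdict: type mismatch at position 3: '}' closes '[' → no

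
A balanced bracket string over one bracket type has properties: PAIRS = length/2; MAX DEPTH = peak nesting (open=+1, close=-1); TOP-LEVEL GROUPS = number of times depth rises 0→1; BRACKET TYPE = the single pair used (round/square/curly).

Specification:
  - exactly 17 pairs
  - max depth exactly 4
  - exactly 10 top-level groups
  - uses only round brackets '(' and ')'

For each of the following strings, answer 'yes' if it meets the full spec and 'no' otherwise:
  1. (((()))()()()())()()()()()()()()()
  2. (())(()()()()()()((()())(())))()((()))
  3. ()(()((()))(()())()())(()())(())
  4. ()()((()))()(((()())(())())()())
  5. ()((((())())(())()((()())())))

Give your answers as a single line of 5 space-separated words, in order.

Answer: yes no no no no

Derivation:
String 1 '(((()))()()()())()()()()()()()()()': depth seq [1 2 3 4 3 2 1 2 1 2 1 2 1 2 1 0 1 0 1 0 1 0 1 0 1 0 1 0 1 0 1 0 1 0]
  -> pairs=17 depth=4 groups=10 -> yes
String 2 '(())(()()()()()()((()())(())))()((()))': depth seq [1 2 1 0 1 2 1 2 1 2 1 2 1 2 1 2 1 2 3 4 3 4 3 2 3 4 3 2 1 0 1 0 1 2 3 2 1 0]
  -> pairs=19 depth=4 groups=4 -> no
String 3 '()(()((()))(()())()())(()())(())': depth seq [1 0 1 2 1 2 3 4 3 2 1 2 3 2 3 2 1 2 1 2 1 0 1 2 1 2 1 0 1 2 1 0]
  -> pairs=16 depth=4 groups=4 -> no
String 4 '()()((()))()(((()())(())())()())': depth seq [1 0 1 0 1 2 3 2 1 0 1 0 1 2 3 4 3 4 3 2 3 4 3 2 3 2 1 2 1 2 1 0]
  -> pairs=16 depth=4 groups=5 -> no
String 5 '()((((())())(())()((()())())))': depth seq [1 0 1 2 3 4 5 4 3 4 3 2 3 4 3 2 3 2 3 4 5 4 5 4 3 4 3 2 1 0]
  -> pairs=15 depth=5 groups=2 -> no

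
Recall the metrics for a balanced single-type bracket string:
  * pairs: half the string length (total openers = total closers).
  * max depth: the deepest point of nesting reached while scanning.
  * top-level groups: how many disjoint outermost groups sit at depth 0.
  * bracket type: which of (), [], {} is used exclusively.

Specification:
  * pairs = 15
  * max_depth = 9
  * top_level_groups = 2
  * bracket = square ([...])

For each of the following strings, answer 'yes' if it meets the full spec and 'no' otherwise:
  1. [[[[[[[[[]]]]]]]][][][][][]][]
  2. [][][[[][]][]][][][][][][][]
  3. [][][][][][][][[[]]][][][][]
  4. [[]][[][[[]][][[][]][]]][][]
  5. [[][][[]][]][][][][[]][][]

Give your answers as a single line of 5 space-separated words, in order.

Answer: yes no no no no

Derivation:
String 1 '[[[[[[[[[]]]]]]]][][][][][]][]': depth seq [1 2 3 4 5 6 7 8 9 8 7 6 5 4 3 2 1 2 1 2 1 2 1 2 1 2 1 0 1 0]
  -> pairs=15 depth=9 groups=2 -> yes
String 2 '[][][[[][]][]][][][][][][][]': depth seq [1 0 1 0 1 2 3 2 3 2 1 2 1 0 1 0 1 0 1 0 1 0 1 0 1 0 1 0]
  -> pairs=14 depth=3 groups=10 -> no
String 3 '[][][][][][][][[[]]][][][][]': depth seq [1 0 1 0 1 0 1 0 1 0 1 0 1 0 1 2 3 2 1 0 1 0 1 0 1 0 1 0]
  -> pairs=14 depth=3 groups=12 -> no
String 4 '[[]][[][[[]][][[][]][]]][][]': depth seq [1 2 1 0 1 2 1 2 3 4 3 2 3 2 3 4 3 4 3 2 3 2 1 0 1 0 1 0]
  -> pairs=14 depth=4 groups=4 -> no
String 5 '[[][][[]][]][][][][[]][][]': depth seq [1 2 1 2 1 2 3 2 1 2 1 0 1 0 1 0 1 0 1 2 1 0 1 0 1 0]
  -> pairs=13 depth=3 groups=7 -> no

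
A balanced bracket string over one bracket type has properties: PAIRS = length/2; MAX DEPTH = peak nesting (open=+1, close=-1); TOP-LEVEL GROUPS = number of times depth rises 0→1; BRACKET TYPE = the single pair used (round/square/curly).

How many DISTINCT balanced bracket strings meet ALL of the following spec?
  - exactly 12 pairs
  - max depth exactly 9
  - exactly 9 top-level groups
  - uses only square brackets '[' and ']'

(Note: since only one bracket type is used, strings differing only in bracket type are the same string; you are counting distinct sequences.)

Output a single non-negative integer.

Spec: pairs=12 depth=9 groups=9
Count(depth <= 9) = 273
Count(depth <= 8) = 273
Count(depth == 9) = 273 - 273 = 0

Answer: 0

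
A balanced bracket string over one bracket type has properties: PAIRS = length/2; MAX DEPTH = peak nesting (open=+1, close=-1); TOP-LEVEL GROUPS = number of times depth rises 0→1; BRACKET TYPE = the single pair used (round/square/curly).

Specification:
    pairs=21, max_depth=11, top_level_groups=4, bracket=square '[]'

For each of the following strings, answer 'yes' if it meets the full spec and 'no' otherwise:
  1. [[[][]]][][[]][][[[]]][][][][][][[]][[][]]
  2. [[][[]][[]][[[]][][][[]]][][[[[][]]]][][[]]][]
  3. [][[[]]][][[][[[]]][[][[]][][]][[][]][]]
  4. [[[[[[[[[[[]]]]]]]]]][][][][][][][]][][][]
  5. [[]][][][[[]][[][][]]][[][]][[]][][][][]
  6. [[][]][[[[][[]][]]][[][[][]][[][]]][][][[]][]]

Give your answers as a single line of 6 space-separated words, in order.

Answer: no no no yes no no

Derivation:
String 1 '[[[][]]][][[]][][[[]]][][][][][][[]][[][]]': depth seq [1 2 3 2 3 2 1 0 1 0 1 2 1 0 1 0 1 2 3 2 1 0 1 0 1 0 1 0 1 0 1 0 1 2 1 0 1 2 1 2 1 0]
  -> pairs=21 depth=3 groups=12 -> no
String 2 '[[][[]][[]][[[]][][][[]]][][[[[][]]]][][[]]][]': depth seq [1 2 1 2 3 2 1 2 3 2 1 2 3 4 3 2 3 2 3 2 3 4 3 2 1 2 1 2 3 4 5 4 5 4 3 2 1 2 1 2 3 2 1 0 1 0]
  -> pairs=23 depth=5 groups=2 -> no
String 3 '[][[[]]][][[][[[]]][[][[]][][]][[][]][]]': depth seq [1 0 1 2 3 2 1 0 1 0 1 2 1 2 3 4 3 2 1 2 3 2 3 4 3 2 3 2 3 2 1 2 3 2 3 2 1 2 1 0]
  -> pairs=20 depth=4 groups=4 -> no
String 4 '[[[[[[[[[[[]]]]]]]]]][][][][][][][]][][][]': depth seq [1 2 3 4 5 6 7 8 9 10 11 10 9 8 7 6 5 4 3 2 1 2 1 2 1 2 1 2 1 2 1 2 1 2 1 0 1 0 1 0 1 0]
  -> pairs=21 depth=11 groups=4 -> yes
String 5 '[[]][][][[[]][[][][]]][[][]][[]][][][][]': depth seq [1 2 1 0 1 0 1 0 1 2 3 2 1 2 3 2 3 2 3 2 1 0 1 2 1 2 1 0 1 2 1 0 1 0 1 0 1 0 1 0]
  -> pairs=20 depth=3 groups=10 -> no
String 6 '[[][]][[[[][[]][]]][[][[][]][[][]]][][][[]][]]': depth seq [1 2 1 2 1 0 1 2 3 4 3 4 5 4 3 4 3 2 1 2 3 2 3 4 3 4 3 2 3 4 3 4 3 2 1 2 1 2 1 2 3 2 1 2 1 0]
  -> pairs=23 depth=5 groups=2 -> no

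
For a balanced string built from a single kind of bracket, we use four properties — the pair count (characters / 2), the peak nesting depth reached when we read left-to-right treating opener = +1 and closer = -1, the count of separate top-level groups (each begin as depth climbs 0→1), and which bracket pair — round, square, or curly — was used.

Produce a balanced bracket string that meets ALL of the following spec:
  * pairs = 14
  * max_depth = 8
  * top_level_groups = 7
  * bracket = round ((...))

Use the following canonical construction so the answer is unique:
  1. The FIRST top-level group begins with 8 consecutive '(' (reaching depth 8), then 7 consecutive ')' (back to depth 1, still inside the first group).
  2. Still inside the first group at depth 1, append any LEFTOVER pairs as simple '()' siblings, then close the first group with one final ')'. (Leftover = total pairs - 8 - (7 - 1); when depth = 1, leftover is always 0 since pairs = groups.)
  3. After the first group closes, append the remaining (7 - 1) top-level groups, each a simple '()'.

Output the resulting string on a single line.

Spec: pairs=14 depth=8 groups=7
Leftover pairs = 14 - 8 - (7-1) = 0
First group: deep chain of depth 8 + 0 sibling pairs
Remaining 6 groups: simple '()' each

Answer: (((((((())))))))()()()()()()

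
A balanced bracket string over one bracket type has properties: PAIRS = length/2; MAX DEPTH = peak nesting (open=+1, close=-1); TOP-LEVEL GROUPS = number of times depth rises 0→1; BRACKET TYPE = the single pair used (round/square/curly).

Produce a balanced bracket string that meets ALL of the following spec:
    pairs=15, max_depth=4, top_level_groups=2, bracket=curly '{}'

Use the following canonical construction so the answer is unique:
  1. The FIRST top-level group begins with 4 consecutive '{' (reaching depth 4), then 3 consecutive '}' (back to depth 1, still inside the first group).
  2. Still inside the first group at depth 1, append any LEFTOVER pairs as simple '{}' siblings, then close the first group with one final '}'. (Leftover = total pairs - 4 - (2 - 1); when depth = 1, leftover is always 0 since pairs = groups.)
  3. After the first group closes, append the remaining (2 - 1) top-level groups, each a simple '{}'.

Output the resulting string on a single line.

Spec: pairs=15 depth=4 groups=2
Leftover pairs = 15 - 4 - (2-1) = 10
First group: deep chain of depth 4 + 10 sibling pairs
Remaining 1 groups: simple '{}' each

Answer: {{{{}}}{}{}{}{}{}{}{}{}{}{}}{}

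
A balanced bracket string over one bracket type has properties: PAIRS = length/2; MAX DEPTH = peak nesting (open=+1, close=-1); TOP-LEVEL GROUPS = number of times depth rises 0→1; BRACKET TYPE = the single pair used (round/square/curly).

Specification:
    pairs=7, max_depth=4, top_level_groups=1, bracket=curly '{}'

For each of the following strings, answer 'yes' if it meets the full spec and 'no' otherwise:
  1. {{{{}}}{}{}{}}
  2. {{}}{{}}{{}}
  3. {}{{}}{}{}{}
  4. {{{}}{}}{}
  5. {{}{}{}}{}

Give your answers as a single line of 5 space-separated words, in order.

Answer: yes no no no no

Derivation:
String 1 '{{{{}}}{}{}{}}': depth seq [1 2 3 4 3 2 1 2 1 2 1 2 1 0]
  -> pairs=7 depth=4 groups=1 -> yes
String 2 '{{}}{{}}{{}}': depth seq [1 2 1 0 1 2 1 0 1 2 1 0]
  -> pairs=6 depth=2 groups=3 -> no
String 3 '{}{{}}{}{}{}': depth seq [1 0 1 2 1 0 1 0 1 0 1 0]
  -> pairs=6 depth=2 groups=5 -> no
String 4 '{{{}}{}}{}': depth seq [1 2 3 2 1 2 1 0 1 0]
  -> pairs=5 depth=3 groups=2 -> no
String 5 '{{}{}{}}{}': depth seq [1 2 1 2 1 2 1 0 1 0]
  -> pairs=5 depth=2 groups=2 -> no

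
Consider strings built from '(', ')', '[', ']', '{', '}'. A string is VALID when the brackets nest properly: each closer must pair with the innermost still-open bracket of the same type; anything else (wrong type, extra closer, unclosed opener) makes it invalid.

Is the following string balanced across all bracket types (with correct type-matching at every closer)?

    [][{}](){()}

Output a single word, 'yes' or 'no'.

Answer: yes

Derivation:
pos 0: push '['; stack = [
pos 1: ']' matches '['; pop; stack = (empty)
pos 2: push '['; stack = [
pos 3: push '{'; stack = [{
pos 4: '}' matches '{'; pop; stack = [
pos 5: ']' matches '['; pop; stack = (empty)
pos 6: push '('; stack = (
pos 7: ')' matches '('; pop; stack = (empty)
pos 8: push '{'; stack = {
pos 9: push '('; stack = {(
pos 10: ')' matches '('; pop; stack = {
pos 11: '}' matches '{'; pop; stack = (empty)
end: stack empty → VALID
Verdict: properly nested → yes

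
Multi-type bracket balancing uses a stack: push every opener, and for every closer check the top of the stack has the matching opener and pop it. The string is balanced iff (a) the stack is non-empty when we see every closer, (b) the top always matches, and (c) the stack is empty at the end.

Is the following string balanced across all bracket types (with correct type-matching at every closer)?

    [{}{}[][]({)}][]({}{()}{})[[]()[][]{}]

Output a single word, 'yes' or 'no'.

pos 0: push '['; stack = [
pos 1: push '{'; stack = [{
pos 2: '}' matches '{'; pop; stack = [
pos 3: push '{'; stack = [{
pos 4: '}' matches '{'; pop; stack = [
pos 5: push '['; stack = [[
pos 6: ']' matches '['; pop; stack = [
pos 7: push '['; stack = [[
pos 8: ']' matches '['; pop; stack = [
pos 9: push '('; stack = [(
pos 10: push '{'; stack = [({
pos 11: saw closer ')' but top of stack is '{' (expected '}') → INVALID
Verdict: type mismatch at position 11: ')' closes '{' → no

Answer: no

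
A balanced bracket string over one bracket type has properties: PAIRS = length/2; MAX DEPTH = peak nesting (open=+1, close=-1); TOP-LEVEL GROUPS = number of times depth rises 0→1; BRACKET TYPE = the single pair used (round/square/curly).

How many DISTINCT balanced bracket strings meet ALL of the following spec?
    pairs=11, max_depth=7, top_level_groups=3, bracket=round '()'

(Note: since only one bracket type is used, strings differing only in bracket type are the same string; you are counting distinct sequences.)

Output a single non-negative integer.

Answer: 306

Derivation:
Spec: pairs=11 depth=7 groups=3
Count(depth <= 7) = 11886
Count(depth <= 6) = 11580
Count(depth == 7) = 11886 - 11580 = 306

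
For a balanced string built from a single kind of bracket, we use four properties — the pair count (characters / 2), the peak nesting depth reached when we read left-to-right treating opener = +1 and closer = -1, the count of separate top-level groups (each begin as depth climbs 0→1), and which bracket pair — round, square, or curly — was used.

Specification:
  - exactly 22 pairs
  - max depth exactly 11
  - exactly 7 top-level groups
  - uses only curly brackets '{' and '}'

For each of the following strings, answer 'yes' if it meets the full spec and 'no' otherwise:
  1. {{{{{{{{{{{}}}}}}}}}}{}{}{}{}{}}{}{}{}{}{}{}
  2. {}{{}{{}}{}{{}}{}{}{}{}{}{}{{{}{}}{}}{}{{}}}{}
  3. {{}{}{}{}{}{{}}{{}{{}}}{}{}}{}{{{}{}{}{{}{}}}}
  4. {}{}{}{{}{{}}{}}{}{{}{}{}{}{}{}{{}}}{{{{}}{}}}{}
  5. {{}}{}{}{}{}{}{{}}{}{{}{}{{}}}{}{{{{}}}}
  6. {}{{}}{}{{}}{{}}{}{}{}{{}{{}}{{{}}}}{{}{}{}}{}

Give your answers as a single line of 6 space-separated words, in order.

Answer: yes no no no no no

Derivation:
String 1 '{{{{{{{{{{{}}}}}}}}}}{}{}{}{}{}}{}{}{}{}{}{}': depth seq [1 2 3 4 5 6 7 8 9 10 11 10 9 8 7 6 5 4 3 2 1 2 1 2 1 2 1 2 1 2 1 0 1 0 1 0 1 0 1 0 1 0 1 0]
  -> pairs=22 depth=11 groups=7 -> yes
String 2 '{}{{}{{}}{}{{}}{}{}{}{}{}{}{{{}{}}{}}{}{{}}}{}': depth seq [1 0 1 2 1 2 3 2 1 2 1 2 3 2 1 2 1 2 1 2 1 2 1 2 1 2 1 2 3 4 3 4 3 2 3 2 1 2 1 2 3 2 1 0 1 0]
  -> pairs=23 depth=4 groups=3 -> no
String 3 '{{}{}{}{}{}{{}}{{}{{}}}{}{}}{}{{{}{}{}{{}{}}}}': depth seq [1 2 1 2 1 2 1 2 1 2 1 2 3 2 1 2 3 2 3 4 3 2 1 2 1 2 1 0 1 0 1 2 3 2 3 2 3 2 3 4 3 4 3 2 1 0]
  -> pairs=23 depth=4 groups=3 -> no
String 4 '{}{}{}{{}{{}}{}}{}{{}{}{}{}{}{}{{}}}{{{{}}{}}}{}': depth seq [1 0 1 0 1 0 1 2 1 2 3 2 1 2 1 0 1 0 1 2 1 2 1 2 1 2 1 2 1 2 1 2 3 2 1 0 1 2 3 4 3 2 3 2 1 0 1 0]
  -> pairs=24 depth=4 groups=8 -> no
String 5 '{{}}{}{}{}{}{}{{}}{}{{}{}{{}}}{}{{{{}}}}': depth seq [1 2 1 0 1 0 1 0 1 0 1 0 1 0 1 2 1 0 1 0 1 2 1 2 1 2 3 2 1 0 1 0 1 2 3 4 3 2 1 0]
  -> pairs=20 depth=4 groups=11 -> no
String 6 '{}{{}}{}{{}}{{}}{}{}{}{{}{{}}{{{}}}}{{}{}{}}{}': depth seq [1 0 1 2 1 0 1 0 1 2 1 0 1 2 1 0 1 0 1 0 1 0 1 2 1 2 3 2 1 2 3 4 3 2 1 0 1 2 1 2 1 2 1 0 1 0]
  -> pairs=23 depth=4 groups=11 -> no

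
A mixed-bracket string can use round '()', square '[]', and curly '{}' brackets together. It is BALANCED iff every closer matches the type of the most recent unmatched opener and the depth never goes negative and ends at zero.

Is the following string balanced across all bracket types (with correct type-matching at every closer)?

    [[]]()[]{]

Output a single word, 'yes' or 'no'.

Answer: no

Derivation:
pos 0: push '['; stack = [
pos 1: push '['; stack = [[
pos 2: ']' matches '['; pop; stack = [
pos 3: ']' matches '['; pop; stack = (empty)
pos 4: push '('; stack = (
pos 5: ')' matches '('; pop; stack = (empty)
pos 6: push '['; stack = [
pos 7: ']' matches '['; pop; stack = (empty)
pos 8: push '{'; stack = {
pos 9: saw closer ']' but top of stack is '{' (expected '}') → INVALID
Verdict: type mismatch at position 9: ']' closes '{' → no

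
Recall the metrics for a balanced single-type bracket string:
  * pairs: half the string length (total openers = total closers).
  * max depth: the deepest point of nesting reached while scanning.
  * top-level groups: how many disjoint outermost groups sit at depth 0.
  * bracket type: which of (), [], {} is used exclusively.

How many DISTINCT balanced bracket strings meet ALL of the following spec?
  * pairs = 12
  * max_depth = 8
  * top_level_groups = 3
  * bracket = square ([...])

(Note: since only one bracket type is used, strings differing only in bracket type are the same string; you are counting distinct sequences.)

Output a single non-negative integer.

Spec: pairs=12 depth=8 groups=3
Count(depth <= 8) = 41936
Count(depth <= 7) = 41537
Count(depth == 8) = 41936 - 41537 = 399

Answer: 399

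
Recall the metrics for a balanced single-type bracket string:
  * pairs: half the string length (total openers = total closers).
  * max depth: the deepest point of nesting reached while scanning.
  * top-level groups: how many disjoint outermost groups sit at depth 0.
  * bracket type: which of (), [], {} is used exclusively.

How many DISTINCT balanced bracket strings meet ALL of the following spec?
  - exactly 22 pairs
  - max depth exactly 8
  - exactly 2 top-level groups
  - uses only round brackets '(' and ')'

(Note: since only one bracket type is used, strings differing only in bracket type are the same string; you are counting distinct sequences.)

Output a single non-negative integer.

Answer: 4561423471

Derivation:
Spec: pairs=22 depth=8 groups=2
Count(depth <= 8) = 19064659823
Count(depth <= 7) = 14503236352
Count(depth == 8) = 19064659823 - 14503236352 = 4561423471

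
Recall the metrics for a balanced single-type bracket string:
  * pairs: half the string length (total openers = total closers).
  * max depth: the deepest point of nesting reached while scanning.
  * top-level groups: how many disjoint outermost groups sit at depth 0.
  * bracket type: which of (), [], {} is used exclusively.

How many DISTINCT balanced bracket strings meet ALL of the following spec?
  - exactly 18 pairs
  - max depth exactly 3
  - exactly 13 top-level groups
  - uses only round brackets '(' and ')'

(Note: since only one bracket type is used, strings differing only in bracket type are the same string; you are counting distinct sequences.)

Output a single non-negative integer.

Answer: 10387

Derivation:
Spec: pairs=18 depth=3 groups=13
Count(depth <= 3) = 16575
Count(depth <= 2) = 6188
Count(depth == 3) = 16575 - 6188 = 10387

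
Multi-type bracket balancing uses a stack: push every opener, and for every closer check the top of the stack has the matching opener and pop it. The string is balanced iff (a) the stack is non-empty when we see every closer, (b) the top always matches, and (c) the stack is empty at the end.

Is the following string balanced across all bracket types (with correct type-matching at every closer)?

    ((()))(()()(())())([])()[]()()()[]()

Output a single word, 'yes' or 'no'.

Answer: yes

Derivation:
pos 0: push '('; stack = (
pos 1: push '('; stack = ((
pos 2: push '('; stack = (((
pos 3: ')' matches '('; pop; stack = ((
pos 4: ')' matches '('; pop; stack = (
pos 5: ')' matches '('; pop; stack = (empty)
pos 6: push '('; stack = (
pos 7: push '('; stack = ((
pos 8: ')' matches '('; pop; stack = (
pos 9: push '('; stack = ((
pos 10: ')' matches '('; pop; stack = (
pos 11: push '('; stack = ((
pos 12: push '('; stack = (((
pos 13: ')' matches '('; pop; stack = ((
pos 14: ')' matches '('; pop; stack = (
pos 15: push '('; stack = ((
pos 16: ')' matches '('; pop; stack = (
pos 17: ')' matches '('; pop; stack = (empty)
pos 18: push '('; stack = (
pos 19: push '['; stack = ([
pos 20: ']' matches '['; pop; stack = (
pos 21: ')' matches '('; pop; stack = (empty)
pos 22: push '('; stack = (
pos 23: ')' matches '('; pop; stack = (empty)
pos 24: push '['; stack = [
pos 25: ']' matches '['; pop; stack = (empty)
pos 26: push '('; stack = (
pos 27: ')' matches '('; pop; stack = (empty)
pos 28: push '('; stack = (
pos 29: ')' matches '('; pop; stack = (empty)
pos 30: push '('; stack = (
pos 31: ')' matches '('; pop; stack = (empty)
pos 32: push '['; stack = [
pos 33: ']' matches '['; pop; stack = (empty)
pos 34: push '('; stack = (
pos 35: ')' matches '('; pop; stack = (empty)
end: stack empty → VALID
Verdict: properly nested → yes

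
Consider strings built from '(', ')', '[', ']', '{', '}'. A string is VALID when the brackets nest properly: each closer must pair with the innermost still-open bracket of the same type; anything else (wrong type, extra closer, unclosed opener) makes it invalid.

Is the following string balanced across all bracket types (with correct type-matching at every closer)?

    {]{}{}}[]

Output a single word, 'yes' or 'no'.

pos 0: push '{'; stack = {
pos 1: saw closer ']' but top of stack is '{' (expected '}') → INVALID
Verdict: type mismatch at position 1: ']' closes '{' → no

Answer: no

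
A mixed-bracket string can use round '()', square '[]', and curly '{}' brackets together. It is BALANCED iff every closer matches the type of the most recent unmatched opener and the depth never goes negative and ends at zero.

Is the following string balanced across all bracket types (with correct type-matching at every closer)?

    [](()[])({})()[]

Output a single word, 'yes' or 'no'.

pos 0: push '['; stack = [
pos 1: ']' matches '['; pop; stack = (empty)
pos 2: push '('; stack = (
pos 3: push '('; stack = ((
pos 4: ')' matches '('; pop; stack = (
pos 5: push '['; stack = ([
pos 6: ']' matches '['; pop; stack = (
pos 7: ')' matches '('; pop; stack = (empty)
pos 8: push '('; stack = (
pos 9: push '{'; stack = ({
pos 10: '}' matches '{'; pop; stack = (
pos 11: ')' matches '('; pop; stack = (empty)
pos 12: push '('; stack = (
pos 13: ')' matches '('; pop; stack = (empty)
pos 14: push '['; stack = [
pos 15: ']' matches '['; pop; stack = (empty)
end: stack empty → VALID
Verdict: properly nested → yes

Answer: yes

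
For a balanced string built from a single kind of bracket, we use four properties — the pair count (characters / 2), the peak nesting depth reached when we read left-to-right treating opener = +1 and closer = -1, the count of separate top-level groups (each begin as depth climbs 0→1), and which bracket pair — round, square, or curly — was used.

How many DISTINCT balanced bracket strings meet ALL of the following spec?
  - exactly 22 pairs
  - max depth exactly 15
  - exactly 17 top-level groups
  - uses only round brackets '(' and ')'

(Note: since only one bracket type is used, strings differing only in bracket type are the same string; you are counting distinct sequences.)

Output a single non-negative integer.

Answer: 0

Derivation:
Spec: pairs=22 depth=15 groups=17
Count(depth <= 15) = 50830
Count(depth <= 14) = 50830
Count(depth == 15) = 50830 - 50830 = 0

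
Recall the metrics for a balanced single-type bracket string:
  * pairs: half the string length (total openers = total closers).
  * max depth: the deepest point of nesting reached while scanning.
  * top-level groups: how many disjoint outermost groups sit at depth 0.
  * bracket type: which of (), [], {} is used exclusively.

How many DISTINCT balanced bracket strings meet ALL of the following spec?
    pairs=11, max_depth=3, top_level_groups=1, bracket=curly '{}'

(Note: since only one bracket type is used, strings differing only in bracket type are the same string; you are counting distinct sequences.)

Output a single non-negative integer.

Spec: pairs=11 depth=3 groups=1
Count(depth <= 3) = 512
Count(depth <= 2) = 1
Count(depth == 3) = 512 - 1 = 511

Answer: 511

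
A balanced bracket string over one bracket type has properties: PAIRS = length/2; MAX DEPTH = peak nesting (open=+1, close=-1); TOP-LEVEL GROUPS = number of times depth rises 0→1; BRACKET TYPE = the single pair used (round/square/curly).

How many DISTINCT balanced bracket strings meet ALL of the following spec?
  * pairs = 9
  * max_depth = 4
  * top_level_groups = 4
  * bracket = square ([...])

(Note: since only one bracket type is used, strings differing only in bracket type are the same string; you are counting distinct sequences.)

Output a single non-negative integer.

Spec: pairs=9 depth=4 groups=4
Count(depth <= 4) = 528
Count(depth <= 3) = 360
Count(depth == 4) = 528 - 360 = 168

Answer: 168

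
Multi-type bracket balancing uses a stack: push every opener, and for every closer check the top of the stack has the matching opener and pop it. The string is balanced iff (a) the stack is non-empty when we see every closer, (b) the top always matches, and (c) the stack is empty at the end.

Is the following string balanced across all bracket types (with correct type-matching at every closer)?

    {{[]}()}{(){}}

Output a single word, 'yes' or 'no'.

pos 0: push '{'; stack = {
pos 1: push '{'; stack = {{
pos 2: push '['; stack = {{[
pos 3: ']' matches '['; pop; stack = {{
pos 4: '}' matches '{'; pop; stack = {
pos 5: push '('; stack = {(
pos 6: ')' matches '('; pop; stack = {
pos 7: '}' matches '{'; pop; stack = (empty)
pos 8: push '{'; stack = {
pos 9: push '('; stack = {(
pos 10: ')' matches '('; pop; stack = {
pos 11: push '{'; stack = {{
pos 12: '}' matches '{'; pop; stack = {
pos 13: '}' matches '{'; pop; stack = (empty)
end: stack empty → VALID
Verdict: properly nested → yes

Answer: yes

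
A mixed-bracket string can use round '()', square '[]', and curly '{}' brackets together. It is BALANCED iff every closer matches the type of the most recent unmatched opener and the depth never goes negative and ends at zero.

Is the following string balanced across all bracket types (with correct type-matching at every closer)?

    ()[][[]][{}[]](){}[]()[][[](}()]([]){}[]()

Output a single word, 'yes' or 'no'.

Answer: no

Derivation:
pos 0: push '('; stack = (
pos 1: ')' matches '('; pop; stack = (empty)
pos 2: push '['; stack = [
pos 3: ']' matches '['; pop; stack = (empty)
pos 4: push '['; stack = [
pos 5: push '['; stack = [[
pos 6: ']' matches '['; pop; stack = [
pos 7: ']' matches '['; pop; stack = (empty)
pos 8: push '['; stack = [
pos 9: push '{'; stack = [{
pos 10: '}' matches '{'; pop; stack = [
pos 11: push '['; stack = [[
pos 12: ']' matches '['; pop; stack = [
pos 13: ']' matches '['; pop; stack = (empty)
pos 14: push '('; stack = (
pos 15: ')' matches '('; pop; stack = (empty)
pos 16: push '{'; stack = {
pos 17: '}' matches '{'; pop; stack = (empty)
pos 18: push '['; stack = [
pos 19: ']' matches '['; pop; stack = (empty)
pos 20: push '('; stack = (
pos 21: ')' matches '('; pop; stack = (empty)
pos 22: push '['; stack = [
pos 23: ']' matches '['; pop; stack = (empty)
pos 24: push '['; stack = [
pos 25: push '['; stack = [[
pos 26: ']' matches '['; pop; stack = [
pos 27: push '('; stack = [(
pos 28: saw closer '}' but top of stack is '(' (expected ')') → INVALID
Verdict: type mismatch at position 28: '}' closes '(' → no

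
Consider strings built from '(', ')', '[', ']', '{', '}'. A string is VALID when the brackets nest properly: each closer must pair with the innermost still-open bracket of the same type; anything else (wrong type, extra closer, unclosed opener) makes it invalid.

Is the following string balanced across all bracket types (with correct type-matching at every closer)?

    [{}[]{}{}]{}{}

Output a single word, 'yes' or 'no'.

pos 0: push '['; stack = [
pos 1: push '{'; stack = [{
pos 2: '}' matches '{'; pop; stack = [
pos 3: push '['; stack = [[
pos 4: ']' matches '['; pop; stack = [
pos 5: push '{'; stack = [{
pos 6: '}' matches '{'; pop; stack = [
pos 7: push '{'; stack = [{
pos 8: '}' matches '{'; pop; stack = [
pos 9: ']' matches '['; pop; stack = (empty)
pos 10: push '{'; stack = {
pos 11: '}' matches '{'; pop; stack = (empty)
pos 12: push '{'; stack = {
pos 13: '}' matches '{'; pop; stack = (empty)
end: stack empty → VALID
Verdict: properly nested → yes

Answer: yes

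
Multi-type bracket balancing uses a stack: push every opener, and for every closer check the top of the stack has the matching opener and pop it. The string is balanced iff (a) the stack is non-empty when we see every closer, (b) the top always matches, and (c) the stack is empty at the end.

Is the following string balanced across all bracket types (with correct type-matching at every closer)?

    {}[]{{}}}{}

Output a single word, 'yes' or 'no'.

Answer: no

Derivation:
pos 0: push '{'; stack = {
pos 1: '}' matches '{'; pop; stack = (empty)
pos 2: push '['; stack = [
pos 3: ']' matches '['; pop; stack = (empty)
pos 4: push '{'; stack = {
pos 5: push '{'; stack = {{
pos 6: '}' matches '{'; pop; stack = {
pos 7: '}' matches '{'; pop; stack = (empty)
pos 8: saw closer '}' but stack is empty → INVALID
Verdict: unmatched closer '}' at position 8 → no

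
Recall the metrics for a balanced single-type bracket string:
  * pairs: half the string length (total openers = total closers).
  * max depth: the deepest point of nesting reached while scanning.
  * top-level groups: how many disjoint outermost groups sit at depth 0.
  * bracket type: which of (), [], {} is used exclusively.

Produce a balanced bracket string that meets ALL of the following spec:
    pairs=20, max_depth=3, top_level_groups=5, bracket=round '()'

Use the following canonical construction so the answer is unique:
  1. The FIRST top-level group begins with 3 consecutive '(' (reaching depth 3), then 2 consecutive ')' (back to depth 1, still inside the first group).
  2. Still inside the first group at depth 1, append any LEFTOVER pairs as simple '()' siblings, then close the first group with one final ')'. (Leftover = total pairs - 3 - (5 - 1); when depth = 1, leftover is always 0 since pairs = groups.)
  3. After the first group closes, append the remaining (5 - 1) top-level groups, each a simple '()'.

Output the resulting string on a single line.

Answer: ((())()()()()()()()()()()()()())()()()()

Derivation:
Spec: pairs=20 depth=3 groups=5
Leftover pairs = 20 - 3 - (5-1) = 13
First group: deep chain of depth 3 + 13 sibling pairs
Remaining 4 groups: simple '()' each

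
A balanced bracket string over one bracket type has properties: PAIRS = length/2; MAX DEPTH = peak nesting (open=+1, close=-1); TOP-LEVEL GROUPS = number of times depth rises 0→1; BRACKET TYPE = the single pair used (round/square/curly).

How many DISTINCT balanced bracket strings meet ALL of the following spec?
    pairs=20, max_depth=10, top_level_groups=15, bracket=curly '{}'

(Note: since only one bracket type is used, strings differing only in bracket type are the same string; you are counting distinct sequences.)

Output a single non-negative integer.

Answer: 0

Derivation:
Spec: pairs=20 depth=10 groups=15
Count(depth <= 10) = 31878
Count(depth <= 9) = 31878
Count(depth == 10) = 31878 - 31878 = 0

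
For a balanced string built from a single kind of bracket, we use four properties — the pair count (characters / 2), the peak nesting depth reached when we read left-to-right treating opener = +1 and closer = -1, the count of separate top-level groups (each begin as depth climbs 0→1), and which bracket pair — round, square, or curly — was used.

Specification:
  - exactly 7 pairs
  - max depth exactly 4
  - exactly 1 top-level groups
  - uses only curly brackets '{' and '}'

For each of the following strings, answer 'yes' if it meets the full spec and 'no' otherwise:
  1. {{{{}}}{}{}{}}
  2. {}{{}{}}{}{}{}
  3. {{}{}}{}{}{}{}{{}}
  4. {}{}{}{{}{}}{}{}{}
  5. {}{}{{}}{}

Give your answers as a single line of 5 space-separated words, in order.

String 1 '{{{{}}}{}{}{}}': depth seq [1 2 3 4 3 2 1 2 1 2 1 2 1 0]
  -> pairs=7 depth=4 groups=1 -> yes
String 2 '{}{{}{}}{}{}{}': depth seq [1 0 1 2 1 2 1 0 1 0 1 0 1 0]
  -> pairs=7 depth=2 groups=5 -> no
String 3 '{{}{}}{}{}{}{}{{}}': depth seq [1 2 1 2 1 0 1 0 1 0 1 0 1 0 1 2 1 0]
  -> pairs=9 depth=2 groups=6 -> no
String 4 '{}{}{}{{}{}}{}{}{}': depth seq [1 0 1 0 1 0 1 2 1 2 1 0 1 0 1 0 1 0]
  -> pairs=9 depth=2 groups=7 -> no
String 5 '{}{}{{}}{}': depth seq [1 0 1 0 1 2 1 0 1 0]
  -> pairs=5 depth=2 groups=4 -> no

Answer: yes no no no no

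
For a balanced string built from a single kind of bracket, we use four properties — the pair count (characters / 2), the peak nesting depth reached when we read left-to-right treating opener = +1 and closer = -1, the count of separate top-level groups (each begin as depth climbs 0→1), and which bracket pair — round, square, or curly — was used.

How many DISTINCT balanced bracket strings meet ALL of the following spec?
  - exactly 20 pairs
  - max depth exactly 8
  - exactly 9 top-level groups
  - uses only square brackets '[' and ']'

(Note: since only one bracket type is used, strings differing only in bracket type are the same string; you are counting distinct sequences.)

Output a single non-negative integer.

Answer: 148500

Derivation:
Spec: pairs=20 depth=8 groups=9
Count(depth <= 8) = 24553305
Count(depth <= 7) = 24404805
Count(depth == 8) = 24553305 - 24404805 = 148500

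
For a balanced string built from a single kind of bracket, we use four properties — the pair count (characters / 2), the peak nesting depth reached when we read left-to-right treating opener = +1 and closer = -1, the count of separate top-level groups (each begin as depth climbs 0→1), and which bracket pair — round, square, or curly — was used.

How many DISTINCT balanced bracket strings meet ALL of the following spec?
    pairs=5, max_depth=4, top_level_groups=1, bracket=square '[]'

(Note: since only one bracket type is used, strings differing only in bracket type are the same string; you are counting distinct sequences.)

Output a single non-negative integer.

Spec: pairs=5 depth=4 groups=1
Count(depth <= 4) = 13
Count(depth <= 3) = 8
Count(depth == 4) = 13 - 8 = 5

Answer: 5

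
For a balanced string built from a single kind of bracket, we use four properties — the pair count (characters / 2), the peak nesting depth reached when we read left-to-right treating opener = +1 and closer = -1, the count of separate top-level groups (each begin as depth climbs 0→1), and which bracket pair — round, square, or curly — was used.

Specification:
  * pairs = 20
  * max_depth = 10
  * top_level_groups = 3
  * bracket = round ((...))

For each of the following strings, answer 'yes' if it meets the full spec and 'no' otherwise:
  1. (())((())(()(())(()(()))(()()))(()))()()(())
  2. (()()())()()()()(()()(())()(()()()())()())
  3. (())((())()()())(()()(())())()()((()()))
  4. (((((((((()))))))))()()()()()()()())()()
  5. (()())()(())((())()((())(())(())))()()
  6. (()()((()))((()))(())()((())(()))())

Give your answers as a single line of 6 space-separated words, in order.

Answer: no no no yes no no

Derivation:
String 1 '(())((())(()(())(()(()))(()()))(()))()()(())': depth seq [1 2 1 0 1 2 3 2 1 2 3 2 3 4 3 2 3 4 3 4 5 4 3 2 3 4 3 4 3 2 1 2 3 2 1 0 1 0 1 0 1 2 1 0]
  -> pairs=22 depth=5 groups=5 -> no
String 2 '(()()())()()()()(()()(())()(()()()())()())': depth seq [1 2 1 2 1 2 1 0 1 0 1 0 1 0 1 0 1 2 1 2 1 2 3 2 1 2 1 2 3 2 3 2 3 2 3 2 1 2 1 2 1 0]
  -> pairs=21 depth=3 groups=6 -> no
String 3 '(())((())()()())(()()(())())()()((()()))': depth seq [1 2 1 0 1 2 3 2 1 2 1 2 1 2 1 0 1 2 1 2 1 2 3 2 1 2 1 0 1 0 1 0 1 2 3 2 3 2 1 0]
  -> pairs=20 depth=3 groups=6 -> no
String 4 '(((((((((()))))))))()()()()()()()())()()': depth seq [1 2 3 4 5 6 7 8 9 10 9 8 7 6 5 4 3 2 1 2 1 2 1 2 1 2 1 2 1 2 1 2 1 2 1 0 1 0 1 0]
  -> pairs=20 depth=10 groups=3 -> yes
String 5 '(()())()(())((())()((())(())(())))()()': depth seq [1 2 1 2 1 0 1 0 1 2 1 0 1 2 3 2 1 2 1 2 3 4 3 2 3 4 3 2 3 4 3 2 1 0 1 0 1 0]
  -> pairs=19 depth=4 groups=6 -> no
String 6 '(()()((()))((()))(())()((())(()))())': depth seq [1 2 1 2 1 2 3 4 3 2 1 2 3 4 3 2 1 2 3 2 1 2 1 2 3 4 3 2 3 4 3 2 1 2 1 0]
  -> pairs=18 depth=4 groups=1 -> no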